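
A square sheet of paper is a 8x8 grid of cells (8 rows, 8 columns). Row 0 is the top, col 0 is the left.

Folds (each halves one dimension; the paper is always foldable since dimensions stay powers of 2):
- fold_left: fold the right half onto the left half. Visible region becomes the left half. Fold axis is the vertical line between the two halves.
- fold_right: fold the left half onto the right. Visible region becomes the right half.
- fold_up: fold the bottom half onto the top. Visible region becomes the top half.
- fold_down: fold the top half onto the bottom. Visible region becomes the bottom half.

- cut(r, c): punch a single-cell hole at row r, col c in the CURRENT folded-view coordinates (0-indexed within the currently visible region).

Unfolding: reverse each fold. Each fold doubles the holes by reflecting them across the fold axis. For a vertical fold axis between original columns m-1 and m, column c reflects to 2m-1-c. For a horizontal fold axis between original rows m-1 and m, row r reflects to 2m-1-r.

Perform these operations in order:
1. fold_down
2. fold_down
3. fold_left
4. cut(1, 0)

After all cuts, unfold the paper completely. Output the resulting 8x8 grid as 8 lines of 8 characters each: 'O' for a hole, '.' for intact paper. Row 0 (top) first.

Op 1 fold_down: fold axis h@4; visible region now rows[4,8) x cols[0,8) = 4x8
Op 2 fold_down: fold axis h@6; visible region now rows[6,8) x cols[0,8) = 2x8
Op 3 fold_left: fold axis v@4; visible region now rows[6,8) x cols[0,4) = 2x4
Op 4 cut(1, 0): punch at orig (7,0); cuts so far [(7, 0)]; region rows[6,8) x cols[0,4) = 2x4
Unfold 1 (reflect across v@4): 2 holes -> [(7, 0), (7, 7)]
Unfold 2 (reflect across h@6): 4 holes -> [(4, 0), (4, 7), (7, 0), (7, 7)]
Unfold 3 (reflect across h@4): 8 holes -> [(0, 0), (0, 7), (3, 0), (3, 7), (4, 0), (4, 7), (7, 0), (7, 7)]

Answer: O......O
........
........
O......O
O......O
........
........
O......O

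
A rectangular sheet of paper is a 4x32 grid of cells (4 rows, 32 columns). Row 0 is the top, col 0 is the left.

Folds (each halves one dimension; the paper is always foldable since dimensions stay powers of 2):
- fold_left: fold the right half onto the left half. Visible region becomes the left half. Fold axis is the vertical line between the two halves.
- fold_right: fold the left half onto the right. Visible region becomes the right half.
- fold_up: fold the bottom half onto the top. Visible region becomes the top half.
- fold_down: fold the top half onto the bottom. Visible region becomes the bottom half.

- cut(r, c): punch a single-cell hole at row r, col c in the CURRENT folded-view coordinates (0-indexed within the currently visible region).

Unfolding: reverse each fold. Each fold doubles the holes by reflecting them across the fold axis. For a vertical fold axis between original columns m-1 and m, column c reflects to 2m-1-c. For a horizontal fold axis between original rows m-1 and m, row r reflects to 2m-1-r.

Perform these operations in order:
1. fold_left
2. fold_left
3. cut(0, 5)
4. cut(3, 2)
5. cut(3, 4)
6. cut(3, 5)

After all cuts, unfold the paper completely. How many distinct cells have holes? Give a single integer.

Op 1 fold_left: fold axis v@16; visible region now rows[0,4) x cols[0,16) = 4x16
Op 2 fold_left: fold axis v@8; visible region now rows[0,4) x cols[0,8) = 4x8
Op 3 cut(0, 5): punch at orig (0,5); cuts so far [(0, 5)]; region rows[0,4) x cols[0,8) = 4x8
Op 4 cut(3, 2): punch at orig (3,2); cuts so far [(0, 5), (3, 2)]; region rows[0,4) x cols[0,8) = 4x8
Op 5 cut(3, 4): punch at orig (3,4); cuts so far [(0, 5), (3, 2), (3, 4)]; region rows[0,4) x cols[0,8) = 4x8
Op 6 cut(3, 5): punch at orig (3,5); cuts so far [(0, 5), (3, 2), (3, 4), (3, 5)]; region rows[0,4) x cols[0,8) = 4x8
Unfold 1 (reflect across v@8): 8 holes -> [(0, 5), (0, 10), (3, 2), (3, 4), (3, 5), (3, 10), (3, 11), (3, 13)]
Unfold 2 (reflect across v@16): 16 holes -> [(0, 5), (0, 10), (0, 21), (0, 26), (3, 2), (3, 4), (3, 5), (3, 10), (3, 11), (3, 13), (3, 18), (3, 20), (3, 21), (3, 26), (3, 27), (3, 29)]

Answer: 16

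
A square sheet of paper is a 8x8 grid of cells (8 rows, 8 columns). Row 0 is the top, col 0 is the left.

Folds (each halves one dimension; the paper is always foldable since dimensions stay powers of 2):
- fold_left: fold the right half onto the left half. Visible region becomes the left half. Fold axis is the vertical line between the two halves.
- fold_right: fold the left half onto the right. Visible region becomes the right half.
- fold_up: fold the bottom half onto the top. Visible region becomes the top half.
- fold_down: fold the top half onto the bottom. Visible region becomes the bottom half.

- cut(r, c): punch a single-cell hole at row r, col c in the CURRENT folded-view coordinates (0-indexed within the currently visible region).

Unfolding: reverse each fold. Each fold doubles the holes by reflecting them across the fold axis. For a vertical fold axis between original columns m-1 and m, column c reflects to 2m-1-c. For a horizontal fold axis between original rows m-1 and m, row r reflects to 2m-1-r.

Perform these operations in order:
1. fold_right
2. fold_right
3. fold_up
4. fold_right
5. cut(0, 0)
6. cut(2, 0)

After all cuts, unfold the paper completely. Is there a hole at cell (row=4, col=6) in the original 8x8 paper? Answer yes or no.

Op 1 fold_right: fold axis v@4; visible region now rows[0,8) x cols[4,8) = 8x4
Op 2 fold_right: fold axis v@6; visible region now rows[0,8) x cols[6,8) = 8x2
Op 3 fold_up: fold axis h@4; visible region now rows[0,4) x cols[6,8) = 4x2
Op 4 fold_right: fold axis v@7; visible region now rows[0,4) x cols[7,8) = 4x1
Op 5 cut(0, 0): punch at orig (0,7); cuts so far [(0, 7)]; region rows[0,4) x cols[7,8) = 4x1
Op 6 cut(2, 0): punch at orig (2,7); cuts so far [(0, 7), (2, 7)]; region rows[0,4) x cols[7,8) = 4x1
Unfold 1 (reflect across v@7): 4 holes -> [(0, 6), (0, 7), (2, 6), (2, 7)]
Unfold 2 (reflect across h@4): 8 holes -> [(0, 6), (0, 7), (2, 6), (2, 7), (5, 6), (5, 7), (7, 6), (7, 7)]
Unfold 3 (reflect across v@6): 16 holes -> [(0, 4), (0, 5), (0, 6), (0, 7), (2, 4), (2, 5), (2, 6), (2, 7), (5, 4), (5, 5), (5, 6), (5, 7), (7, 4), (7, 5), (7, 6), (7, 7)]
Unfold 4 (reflect across v@4): 32 holes -> [(0, 0), (0, 1), (0, 2), (0, 3), (0, 4), (0, 5), (0, 6), (0, 7), (2, 0), (2, 1), (2, 2), (2, 3), (2, 4), (2, 5), (2, 6), (2, 7), (5, 0), (5, 1), (5, 2), (5, 3), (5, 4), (5, 5), (5, 6), (5, 7), (7, 0), (7, 1), (7, 2), (7, 3), (7, 4), (7, 5), (7, 6), (7, 7)]
Holes: [(0, 0), (0, 1), (0, 2), (0, 3), (0, 4), (0, 5), (0, 6), (0, 7), (2, 0), (2, 1), (2, 2), (2, 3), (2, 4), (2, 5), (2, 6), (2, 7), (5, 0), (5, 1), (5, 2), (5, 3), (5, 4), (5, 5), (5, 6), (5, 7), (7, 0), (7, 1), (7, 2), (7, 3), (7, 4), (7, 5), (7, 6), (7, 7)]

Answer: no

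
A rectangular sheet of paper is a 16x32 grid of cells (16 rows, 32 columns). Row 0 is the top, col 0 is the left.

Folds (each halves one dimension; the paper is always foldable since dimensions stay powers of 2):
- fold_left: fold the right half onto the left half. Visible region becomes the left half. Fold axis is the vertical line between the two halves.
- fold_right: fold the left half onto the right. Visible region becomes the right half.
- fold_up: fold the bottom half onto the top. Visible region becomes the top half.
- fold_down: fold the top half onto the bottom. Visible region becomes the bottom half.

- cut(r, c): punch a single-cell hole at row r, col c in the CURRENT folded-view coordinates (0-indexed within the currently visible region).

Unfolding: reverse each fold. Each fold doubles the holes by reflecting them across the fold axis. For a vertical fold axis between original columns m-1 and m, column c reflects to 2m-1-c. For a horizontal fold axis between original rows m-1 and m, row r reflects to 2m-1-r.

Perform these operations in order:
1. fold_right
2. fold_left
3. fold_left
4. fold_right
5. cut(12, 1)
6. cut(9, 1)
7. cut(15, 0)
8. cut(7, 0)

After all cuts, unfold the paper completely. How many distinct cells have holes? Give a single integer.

Op 1 fold_right: fold axis v@16; visible region now rows[0,16) x cols[16,32) = 16x16
Op 2 fold_left: fold axis v@24; visible region now rows[0,16) x cols[16,24) = 16x8
Op 3 fold_left: fold axis v@20; visible region now rows[0,16) x cols[16,20) = 16x4
Op 4 fold_right: fold axis v@18; visible region now rows[0,16) x cols[18,20) = 16x2
Op 5 cut(12, 1): punch at orig (12,19); cuts so far [(12, 19)]; region rows[0,16) x cols[18,20) = 16x2
Op 6 cut(9, 1): punch at orig (9,19); cuts so far [(9, 19), (12, 19)]; region rows[0,16) x cols[18,20) = 16x2
Op 7 cut(15, 0): punch at orig (15,18); cuts so far [(9, 19), (12, 19), (15, 18)]; region rows[0,16) x cols[18,20) = 16x2
Op 8 cut(7, 0): punch at orig (7,18); cuts so far [(7, 18), (9, 19), (12, 19), (15, 18)]; region rows[0,16) x cols[18,20) = 16x2
Unfold 1 (reflect across v@18): 8 holes -> [(7, 17), (7, 18), (9, 16), (9, 19), (12, 16), (12, 19), (15, 17), (15, 18)]
Unfold 2 (reflect across v@20): 16 holes -> [(7, 17), (7, 18), (7, 21), (7, 22), (9, 16), (9, 19), (9, 20), (9, 23), (12, 16), (12, 19), (12, 20), (12, 23), (15, 17), (15, 18), (15, 21), (15, 22)]
Unfold 3 (reflect across v@24): 32 holes -> [(7, 17), (7, 18), (7, 21), (7, 22), (7, 25), (7, 26), (7, 29), (7, 30), (9, 16), (9, 19), (9, 20), (9, 23), (9, 24), (9, 27), (9, 28), (9, 31), (12, 16), (12, 19), (12, 20), (12, 23), (12, 24), (12, 27), (12, 28), (12, 31), (15, 17), (15, 18), (15, 21), (15, 22), (15, 25), (15, 26), (15, 29), (15, 30)]
Unfold 4 (reflect across v@16): 64 holes -> [(7, 1), (7, 2), (7, 5), (7, 6), (7, 9), (7, 10), (7, 13), (7, 14), (7, 17), (7, 18), (7, 21), (7, 22), (7, 25), (7, 26), (7, 29), (7, 30), (9, 0), (9, 3), (9, 4), (9, 7), (9, 8), (9, 11), (9, 12), (9, 15), (9, 16), (9, 19), (9, 20), (9, 23), (9, 24), (9, 27), (9, 28), (9, 31), (12, 0), (12, 3), (12, 4), (12, 7), (12, 8), (12, 11), (12, 12), (12, 15), (12, 16), (12, 19), (12, 20), (12, 23), (12, 24), (12, 27), (12, 28), (12, 31), (15, 1), (15, 2), (15, 5), (15, 6), (15, 9), (15, 10), (15, 13), (15, 14), (15, 17), (15, 18), (15, 21), (15, 22), (15, 25), (15, 26), (15, 29), (15, 30)]

Answer: 64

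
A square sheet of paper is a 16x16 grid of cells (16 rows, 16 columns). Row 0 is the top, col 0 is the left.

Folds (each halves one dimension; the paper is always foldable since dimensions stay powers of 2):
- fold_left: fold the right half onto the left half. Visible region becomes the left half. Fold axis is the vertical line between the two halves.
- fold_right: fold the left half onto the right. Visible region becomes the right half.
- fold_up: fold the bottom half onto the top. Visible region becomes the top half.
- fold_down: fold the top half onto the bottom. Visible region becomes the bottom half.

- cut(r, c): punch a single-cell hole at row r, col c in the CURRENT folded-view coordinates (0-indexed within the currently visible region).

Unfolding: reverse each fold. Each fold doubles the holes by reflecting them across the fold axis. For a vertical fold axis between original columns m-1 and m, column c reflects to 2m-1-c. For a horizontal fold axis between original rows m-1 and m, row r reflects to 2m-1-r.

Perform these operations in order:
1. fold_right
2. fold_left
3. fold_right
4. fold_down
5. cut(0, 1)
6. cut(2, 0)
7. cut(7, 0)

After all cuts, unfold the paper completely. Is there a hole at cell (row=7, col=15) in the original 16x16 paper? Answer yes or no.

Answer: yes

Derivation:
Op 1 fold_right: fold axis v@8; visible region now rows[0,16) x cols[8,16) = 16x8
Op 2 fold_left: fold axis v@12; visible region now rows[0,16) x cols[8,12) = 16x4
Op 3 fold_right: fold axis v@10; visible region now rows[0,16) x cols[10,12) = 16x2
Op 4 fold_down: fold axis h@8; visible region now rows[8,16) x cols[10,12) = 8x2
Op 5 cut(0, 1): punch at orig (8,11); cuts so far [(8, 11)]; region rows[8,16) x cols[10,12) = 8x2
Op 6 cut(2, 0): punch at orig (10,10); cuts so far [(8, 11), (10, 10)]; region rows[8,16) x cols[10,12) = 8x2
Op 7 cut(7, 0): punch at orig (15,10); cuts so far [(8, 11), (10, 10), (15, 10)]; region rows[8,16) x cols[10,12) = 8x2
Unfold 1 (reflect across h@8): 6 holes -> [(0, 10), (5, 10), (7, 11), (8, 11), (10, 10), (15, 10)]
Unfold 2 (reflect across v@10): 12 holes -> [(0, 9), (0, 10), (5, 9), (5, 10), (7, 8), (7, 11), (8, 8), (8, 11), (10, 9), (10, 10), (15, 9), (15, 10)]
Unfold 3 (reflect across v@12): 24 holes -> [(0, 9), (0, 10), (0, 13), (0, 14), (5, 9), (5, 10), (5, 13), (5, 14), (7, 8), (7, 11), (7, 12), (7, 15), (8, 8), (8, 11), (8, 12), (8, 15), (10, 9), (10, 10), (10, 13), (10, 14), (15, 9), (15, 10), (15, 13), (15, 14)]
Unfold 4 (reflect across v@8): 48 holes -> [(0, 1), (0, 2), (0, 5), (0, 6), (0, 9), (0, 10), (0, 13), (0, 14), (5, 1), (5, 2), (5, 5), (5, 6), (5, 9), (5, 10), (5, 13), (5, 14), (7, 0), (7, 3), (7, 4), (7, 7), (7, 8), (7, 11), (7, 12), (7, 15), (8, 0), (8, 3), (8, 4), (8, 7), (8, 8), (8, 11), (8, 12), (8, 15), (10, 1), (10, 2), (10, 5), (10, 6), (10, 9), (10, 10), (10, 13), (10, 14), (15, 1), (15, 2), (15, 5), (15, 6), (15, 9), (15, 10), (15, 13), (15, 14)]
Holes: [(0, 1), (0, 2), (0, 5), (0, 6), (0, 9), (0, 10), (0, 13), (0, 14), (5, 1), (5, 2), (5, 5), (5, 6), (5, 9), (5, 10), (5, 13), (5, 14), (7, 0), (7, 3), (7, 4), (7, 7), (7, 8), (7, 11), (7, 12), (7, 15), (8, 0), (8, 3), (8, 4), (8, 7), (8, 8), (8, 11), (8, 12), (8, 15), (10, 1), (10, 2), (10, 5), (10, 6), (10, 9), (10, 10), (10, 13), (10, 14), (15, 1), (15, 2), (15, 5), (15, 6), (15, 9), (15, 10), (15, 13), (15, 14)]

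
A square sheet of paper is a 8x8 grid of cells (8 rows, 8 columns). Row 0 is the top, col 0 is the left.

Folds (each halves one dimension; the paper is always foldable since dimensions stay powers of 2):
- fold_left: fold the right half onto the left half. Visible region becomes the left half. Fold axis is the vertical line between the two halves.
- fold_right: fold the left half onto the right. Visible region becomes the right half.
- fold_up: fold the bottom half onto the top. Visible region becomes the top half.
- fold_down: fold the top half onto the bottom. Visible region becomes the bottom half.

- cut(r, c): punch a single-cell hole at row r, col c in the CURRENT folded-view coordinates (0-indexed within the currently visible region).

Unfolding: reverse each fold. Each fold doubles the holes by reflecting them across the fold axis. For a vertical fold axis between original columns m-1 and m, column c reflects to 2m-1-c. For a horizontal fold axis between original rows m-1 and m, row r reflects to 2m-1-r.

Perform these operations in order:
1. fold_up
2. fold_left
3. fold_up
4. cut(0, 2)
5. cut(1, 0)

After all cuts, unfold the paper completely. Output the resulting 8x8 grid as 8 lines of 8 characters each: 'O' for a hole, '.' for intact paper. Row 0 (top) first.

Op 1 fold_up: fold axis h@4; visible region now rows[0,4) x cols[0,8) = 4x8
Op 2 fold_left: fold axis v@4; visible region now rows[0,4) x cols[0,4) = 4x4
Op 3 fold_up: fold axis h@2; visible region now rows[0,2) x cols[0,4) = 2x4
Op 4 cut(0, 2): punch at orig (0,2); cuts so far [(0, 2)]; region rows[0,2) x cols[0,4) = 2x4
Op 5 cut(1, 0): punch at orig (1,0); cuts so far [(0, 2), (1, 0)]; region rows[0,2) x cols[0,4) = 2x4
Unfold 1 (reflect across h@2): 4 holes -> [(0, 2), (1, 0), (2, 0), (3, 2)]
Unfold 2 (reflect across v@4): 8 holes -> [(0, 2), (0, 5), (1, 0), (1, 7), (2, 0), (2, 7), (3, 2), (3, 5)]
Unfold 3 (reflect across h@4): 16 holes -> [(0, 2), (0, 5), (1, 0), (1, 7), (2, 0), (2, 7), (3, 2), (3, 5), (4, 2), (4, 5), (5, 0), (5, 7), (6, 0), (6, 7), (7, 2), (7, 5)]

Answer: ..O..O..
O......O
O......O
..O..O..
..O..O..
O......O
O......O
..O..O..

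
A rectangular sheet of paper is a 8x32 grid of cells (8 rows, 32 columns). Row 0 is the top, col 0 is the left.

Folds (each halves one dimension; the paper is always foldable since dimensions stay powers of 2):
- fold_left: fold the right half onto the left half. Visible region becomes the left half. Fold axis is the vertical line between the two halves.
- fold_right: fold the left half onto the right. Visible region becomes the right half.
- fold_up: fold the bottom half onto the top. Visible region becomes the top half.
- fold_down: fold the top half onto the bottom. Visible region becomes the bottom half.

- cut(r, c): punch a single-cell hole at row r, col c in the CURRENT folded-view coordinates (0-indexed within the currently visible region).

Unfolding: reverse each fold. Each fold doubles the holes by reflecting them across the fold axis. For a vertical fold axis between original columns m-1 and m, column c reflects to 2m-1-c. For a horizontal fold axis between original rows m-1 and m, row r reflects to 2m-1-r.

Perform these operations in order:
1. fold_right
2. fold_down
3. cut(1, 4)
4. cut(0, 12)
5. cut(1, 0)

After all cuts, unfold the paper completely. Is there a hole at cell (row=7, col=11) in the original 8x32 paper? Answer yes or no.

Answer: no

Derivation:
Op 1 fold_right: fold axis v@16; visible region now rows[0,8) x cols[16,32) = 8x16
Op 2 fold_down: fold axis h@4; visible region now rows[4,8) x cols[16,32) = 4x16
Op 3 cut(1, 4): punch at orig (5,20); cuts so far [(5, 20)]; region rows[4,8) x cols[16,32) = 4x16
Op 4 cut(0, 12): punch at orig (4,28); cuts so far [(4, 28), (5, 20)]; region rows[4,8) x cols[16,32) = 4x16
Op 5 cut(1, 0): punch at orig (5,16); cuts so far [(4, 28), (5, 16), (5, 20)]; region rows[4,8) x cols[16,32) = 4x16
Unfold 1 (reflect across h@4): 6 holes -> [(2, 16), (2, 20), (3, 28), (4, 28), (5, 16), (5, 20)]
Unfold 2 (reflect across v@16): 12 holes -> [(2, 11), (2, 15), (2, 16), (2, 20), (3, 3), (3, 28), (4, 3), (4, 28), (5, 11), (5, 15), (5, 16), (5, 20)]
Holes: [(2, 11), (2, 15), (2, 16), (2, 20), (3, 3), (3, 28), (4, 3), (4, 28), (5, 11), (5, 15), (5, 16), (5, 20)]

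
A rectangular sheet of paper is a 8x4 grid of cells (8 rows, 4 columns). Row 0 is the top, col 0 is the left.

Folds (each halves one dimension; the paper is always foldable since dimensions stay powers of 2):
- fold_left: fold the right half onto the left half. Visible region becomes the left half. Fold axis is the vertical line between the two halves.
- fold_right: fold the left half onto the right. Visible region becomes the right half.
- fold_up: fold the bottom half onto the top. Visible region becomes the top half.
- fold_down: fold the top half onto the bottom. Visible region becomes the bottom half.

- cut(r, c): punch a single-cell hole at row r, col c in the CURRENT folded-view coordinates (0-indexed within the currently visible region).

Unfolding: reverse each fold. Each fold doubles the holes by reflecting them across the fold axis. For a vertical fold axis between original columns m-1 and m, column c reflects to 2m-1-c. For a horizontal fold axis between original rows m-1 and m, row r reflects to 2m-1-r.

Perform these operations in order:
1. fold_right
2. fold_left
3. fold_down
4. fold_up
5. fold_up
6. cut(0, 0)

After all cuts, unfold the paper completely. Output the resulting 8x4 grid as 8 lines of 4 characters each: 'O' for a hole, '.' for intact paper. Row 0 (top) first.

Op 1 fold_right: fold axis v@2; visible region now rows[0,8) x cols[2,4) = 8x2
Op 2 fold_left: fold axis v@3; visible region now rows[0,8) x cols[2,3) = 8x1
Op 3 fold_down: fold axis h@4; visible region now rows[4,8) x cols[2,3) = 4x1
Op 4 fold_up: fold axis h@6; visible region now rows[4,6) x cols[2,3) = 2x1
Op 5 fold_up: fold axis h@5; visible region now rows[4,5) x cols[2,3) = 1x1
Op 6 cut(0, 0): punch at orig (4,2); cuts so far [(4, 2)]; region rows[4,5) x cols[2,3) = 1x1
Unfold 1 (reflect across h@5): 2 holes -> [(4, 2), (5, 2)]
Unfold 2 (reflect across h@6): 4 holes -> [(4, 2), (5, 2), (6, 2), (7, 2)]
Unfold 3 (reflect across h@4): 8 holes -> [(0, 2), (1, 2), (2, 2), (3, 2), (4, 2), (5, 2), (6, 2), (7, 2)]
Unfold 4 (reflect across v@3): 16 holes -> [(0, 2), (0, 3), (1, 2), (1, 3), (2, 2), (2, 3), (3, 2), (3, 3), (4, 2), (4, 3), (5, 2), (5, 3), (6, 2), (6, 3), (7, 2), (7, 3)]
Unfold 5 (reflect across v@2): 32 holes -> [(0, 0), (0, 1), (0, 2), (0, 3), (1, 0), (1, 1), (1, 2), (1, 3), (2, 0), (2, 1), (2, 2), (2, 3), (3, 0), (3, 1), (3, 2), (3, 3), (4, 0), (4, 1), (4, 2), (4, 3), (5, 0), (5, 1), (5, 2), (5, 3), (6, 0), (6, 1), (6, 2), (6, 3), (7, 0), (7, 1), (7, 2), (7, 3)]

Answer: OOOO
OOOO
OOOO
OOOO
OOOO
OOOO
OOOO
OOOO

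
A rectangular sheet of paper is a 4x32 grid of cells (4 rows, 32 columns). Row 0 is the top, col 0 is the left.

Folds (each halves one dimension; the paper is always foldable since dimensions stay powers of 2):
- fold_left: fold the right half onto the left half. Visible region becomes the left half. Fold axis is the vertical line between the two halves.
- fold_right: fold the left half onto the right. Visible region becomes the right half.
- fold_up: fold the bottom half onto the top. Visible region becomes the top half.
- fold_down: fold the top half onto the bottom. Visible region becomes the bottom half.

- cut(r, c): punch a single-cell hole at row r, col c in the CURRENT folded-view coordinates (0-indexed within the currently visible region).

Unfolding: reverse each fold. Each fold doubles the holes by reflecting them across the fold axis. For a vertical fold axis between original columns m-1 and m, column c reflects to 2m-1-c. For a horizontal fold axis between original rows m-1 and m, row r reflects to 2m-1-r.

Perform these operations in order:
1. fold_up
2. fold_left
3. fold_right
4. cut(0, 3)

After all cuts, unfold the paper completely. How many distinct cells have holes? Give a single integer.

Answer: 8

Derivation:
Op 1 fold_up: fold axis h@2; visible region now rows[0,2) x cols[0,32) = 2x32
Op 2 fold_left: fold axis v@16; visible region now rows[0,2) x cols[0,16) = 2x16
Op 3 fold_right: fold axis v@8; visible region now rows[0,2) x cols[8,16) = 2x8
Op 4 cut(0, 3): punch at orig (0,11); cuts so far [(0, 11)]; region rows[0,2) x cols[8,16) = 2x8
Unfold 1 (reflect across v@8): 2 holes -> [(0, 4), (0, 11)]
Unfold 2 (reflect across v@16): 4 holes -> [(0, 4), (0, 11), (0, 20), (0, 27)]
Unfold 3 (reflect across h@2): 8 holes -> [(0, 4), (0, 11), (0, 20), (0, 27), (3, 4), (3, 11), (3, 20), (3, 27)]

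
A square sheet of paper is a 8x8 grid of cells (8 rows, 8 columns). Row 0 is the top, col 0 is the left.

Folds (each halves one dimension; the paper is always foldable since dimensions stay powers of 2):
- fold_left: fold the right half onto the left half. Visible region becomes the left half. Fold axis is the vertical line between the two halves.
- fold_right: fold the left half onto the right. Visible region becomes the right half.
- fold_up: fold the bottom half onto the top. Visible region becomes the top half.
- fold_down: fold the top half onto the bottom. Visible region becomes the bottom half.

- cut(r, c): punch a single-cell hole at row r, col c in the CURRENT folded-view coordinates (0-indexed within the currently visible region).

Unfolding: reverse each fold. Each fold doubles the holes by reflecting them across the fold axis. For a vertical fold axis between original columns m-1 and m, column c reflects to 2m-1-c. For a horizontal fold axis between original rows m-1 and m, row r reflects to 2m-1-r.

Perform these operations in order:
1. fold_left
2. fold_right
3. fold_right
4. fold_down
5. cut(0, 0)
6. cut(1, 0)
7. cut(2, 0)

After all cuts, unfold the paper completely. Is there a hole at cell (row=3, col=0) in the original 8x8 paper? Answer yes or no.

Op 1 fold_left: fold axis v@4; visible region now rows[0,8) x cols[0,4) = 8x4
Op 2 fold_right: fold axis v@2; visible region now rows[0,8) x cols[2,4) = 8x2
Op 3 fold_right: fold axis v@3; visible region now rows[0,8) x cols[3,4) = 8x1
Op 4 fold_down: fold axis h@4; visible region now rows[4,8) x cols[3,4) = 4x1
Op 5 cut(0, 0): punch at orig (4,3); cuts so far [(4, 3)]; region rows[4,8) x cols[3,4) = 4x1
Op 6 cut(1, 0): punch at orig (5,3); cuts so far [(4, 3), (5, 3)]; region rows[4,8) x cols[3,4) = 4x1
Op 7 cut(2, 0): punch at orig (6,3); cuts so far [(4, 3), (5, 3), (6, 3)]; region rows[4,8) x cols[3,4) = 4x1
Unfold 1 (reflect across h@4): 6 holes -> [(1, 3), (2, 3), (3, 3), (4, 3), (5, 3), (6, 3)]
Unfold 2 (reflect across v@3): 12 holes -> [(1, 2), (1, 3), (2, 2), (2, 3), (3, 2), (3, 3), (4, 2), (4, 3), (5, 2), (5, 3), (6, 2), (6, 3)]
Unfold 3 (reflect across v@2): 24 holes -> [(1, 0), (1, 1), (1, 2), (1, 3), (2, 0), (2, 1), (2, 2), (2, 3), (3, 0), (3, 1), (3, 2), (3, 3), (4, 0), (4, 1), (4, 2), (4, 3), (5, 0), (5, 1), (5, 2), (5, 3), (6, 0), (6, 1), (6, 2), (6, 3)]
Unfold 4 (reflect across v@4): 48 holes -> [(1, 0), (1, 1), (1, 2), (1, 3), (1, 4), (1, 5), (1, 6), (1, 7), (2, 0), (2, 1), (2, 2), (2, 3), (2, 4), (2, 5), (2, 6), (2, 7), (3, 0), (3, 1), (3, 2), (3, 3), (3, 4), (3, 5), (3, 6), (3, 7), (4, 0), (4, 1), (4, 2), (4, 3), (4, 4), (4, 5), (4, 6), (4, 7), (5, 0), (5, 1), (5, 2), (5, 3), (5, 4), (5, 5), (5, 6), (5, 7), (6, 0), (6, 1), (6, 2), (6, 3), (6, 4), (6, 5), (6, 6), (6, 7)]
Holes: [(1, 0), (1, 1), (1, 2), (1, 3), (1, 4), (1, 5), (1, 6), (1, 7), (2, 0), (2, 1), (2, 2), (2, 3), (2, 4), (2, 5), (2, 6), (2, 7), (3, 0), (3, 1), (3, 2), (3, 3), (3, 4), (3, 5), (3, 6), (3, 7), (4, 0), (4, 1), (4, 2), (4, 3), (4, 4), (4, 5), (4, 6), (4, 7), (5, 0), (5, 1), (5, 2), (5, 3), (5, 4), (5, 5), (5, 6), (5, 7), (6, 0), (6, 1), (6, 2), (6, 3), (6, 4), (6, 5), (6, 6), (6, 7)]

Answer: yes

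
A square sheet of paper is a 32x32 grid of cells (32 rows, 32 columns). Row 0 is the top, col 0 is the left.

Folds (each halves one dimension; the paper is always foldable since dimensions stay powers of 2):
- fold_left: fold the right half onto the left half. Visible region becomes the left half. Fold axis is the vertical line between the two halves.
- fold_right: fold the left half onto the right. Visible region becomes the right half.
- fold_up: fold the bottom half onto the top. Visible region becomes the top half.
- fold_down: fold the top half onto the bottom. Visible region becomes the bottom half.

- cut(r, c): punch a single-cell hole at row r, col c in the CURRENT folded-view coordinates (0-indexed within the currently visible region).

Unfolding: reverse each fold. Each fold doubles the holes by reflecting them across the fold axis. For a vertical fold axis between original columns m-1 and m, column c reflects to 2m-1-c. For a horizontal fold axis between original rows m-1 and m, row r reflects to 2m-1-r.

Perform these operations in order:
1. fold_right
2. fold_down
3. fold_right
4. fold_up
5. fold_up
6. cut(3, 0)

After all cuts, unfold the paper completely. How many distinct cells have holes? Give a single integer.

Op 1 fold_right: fold axis v@16; visible region now rows[0,32) x cols[16,32) = 32x16
Op 2 fold_down: fold axis h@16; visible region now rows[16,32) x cols[16,32) = 16x16
Op 3 fold_right: fold axis v@24; visible region now rows[16,32) x cols[24,32) = 16x8
Op 4 fold_up: fold axis h@24; visible region now rows[16,24) x cols[24,32) = 8x8
Op 5 fold_up: fold axis h@20; visible region now rows[16,20) x cols[24,32) = 4x8
Op 6 cut(3, 0): punch at orig (19,24); cuts so far [(19, 24)]; region rows[16,20) x cols[24,32) = 4x8
Unfold 1 (reflect across h@20): 2 holes -> [(19, 24), (20, 24)]
Unfold 2 (reflect across h@24): 4 holes -> [(19, 24), (20, 24), (27, 24), (28, 24)]
Unfold 3 (reflect across v@24): 8 holes -> [(19, 23), (19, 24), (20, 23), (20, 24), (27, 23), (27, 24), (28, 23), (28, 24)]
Unfold 4 (reflect across h@16): 16 holes -> [(3, 23), (3, 24), (4, 23), (4, 24), (11, 23), (11, 24), (12, 23), (12, 24), (19, 23), (19, 24), (20, 23), (20, 24), (27, 23), (27, 24), (28, 23), (28, 24)]
Unfold 5 (reflect across v@16): 32 holes -> [(3, 7), (3, 8), (3, 23), (3, 24), (4, 7), (4, 8), (4, 23), (4, 24), (11, 7), (11, 8), (11, 23), (11, 24), (12, 7), (12, 8), (12, 23), (12, 24), (19, 7), (19, 8), (19, 23), (19, 24), (20, 7), (20, 8), (20, 23), (20, 24), (27, 7), (27, 8), (27, 23), (27, 24), (28, 7), (28, 8), (28, 23), (28, 24)]

Answer: 32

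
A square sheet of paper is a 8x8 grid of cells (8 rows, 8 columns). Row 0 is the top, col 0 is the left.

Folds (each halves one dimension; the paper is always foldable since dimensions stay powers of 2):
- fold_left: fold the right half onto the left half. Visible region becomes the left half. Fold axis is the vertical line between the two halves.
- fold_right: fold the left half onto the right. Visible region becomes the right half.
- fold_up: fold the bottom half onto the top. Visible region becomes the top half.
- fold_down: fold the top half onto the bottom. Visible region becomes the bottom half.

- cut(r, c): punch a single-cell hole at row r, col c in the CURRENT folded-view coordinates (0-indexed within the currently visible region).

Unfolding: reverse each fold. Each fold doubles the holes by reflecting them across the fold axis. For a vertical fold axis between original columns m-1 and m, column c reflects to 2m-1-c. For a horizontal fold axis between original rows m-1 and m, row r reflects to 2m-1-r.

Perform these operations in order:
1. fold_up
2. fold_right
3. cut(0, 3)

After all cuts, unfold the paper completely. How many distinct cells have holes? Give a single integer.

Answer: 4

Derivation:
Op 1 fold_up: fold axis h@4; visible region now rows[0,4) x cols[0,8) = 4x8
Op 2 fold_right: fold axis v@4; visible region now rows[0,4) x cols[4,8) = 4x4
Op 3 cut(0, 3): punch at orig (0,7); cuts so far [(0, 7)]; region rows[0,4) x cols[4,8) = 4x4
Unfold 1 (reflect across v@4): 2 holes -> [(0, 0), (0, 7)]
Unfold 2 (reflect across h@4): 4 holes -> [(0, 0), (0, 7), (7, 0), (7, 7)]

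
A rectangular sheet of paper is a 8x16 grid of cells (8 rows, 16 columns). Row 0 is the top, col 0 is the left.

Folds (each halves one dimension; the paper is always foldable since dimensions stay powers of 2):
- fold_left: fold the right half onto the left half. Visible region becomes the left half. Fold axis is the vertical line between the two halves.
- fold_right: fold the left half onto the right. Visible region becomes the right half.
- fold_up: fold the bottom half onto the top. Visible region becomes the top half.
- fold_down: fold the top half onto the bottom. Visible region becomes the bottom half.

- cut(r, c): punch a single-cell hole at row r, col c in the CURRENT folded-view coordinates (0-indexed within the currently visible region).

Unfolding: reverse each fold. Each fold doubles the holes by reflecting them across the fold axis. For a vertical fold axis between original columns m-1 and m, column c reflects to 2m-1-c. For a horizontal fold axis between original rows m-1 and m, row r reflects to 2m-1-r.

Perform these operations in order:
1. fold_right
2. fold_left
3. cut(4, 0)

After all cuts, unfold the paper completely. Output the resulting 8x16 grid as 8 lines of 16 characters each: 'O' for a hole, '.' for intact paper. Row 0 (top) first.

Op 1 fold_right: fold axis v@8; visible region now rows[0,8) x cols[8,16) = 8x8
Op 2 fold_left: fold axis v@12; visible region now rows[0,8) x cols[8,12) = 8x4
Op 3 cut(4, 0): punch at orig (4,8); cuts so far [(4, 8)]; region rows[0,8) x cols[8,12) = 8x4
Unfold 1 (reflect across v@12): 2 holes -> [(4, 8), (4, 15)]
Unfold 2 (reflect across v@8): 4 holes -> [(4, 0), (4, 7), (4, 8), (4, 15)]

Answer: ................
................
................
................
O......OO......O
................
................
................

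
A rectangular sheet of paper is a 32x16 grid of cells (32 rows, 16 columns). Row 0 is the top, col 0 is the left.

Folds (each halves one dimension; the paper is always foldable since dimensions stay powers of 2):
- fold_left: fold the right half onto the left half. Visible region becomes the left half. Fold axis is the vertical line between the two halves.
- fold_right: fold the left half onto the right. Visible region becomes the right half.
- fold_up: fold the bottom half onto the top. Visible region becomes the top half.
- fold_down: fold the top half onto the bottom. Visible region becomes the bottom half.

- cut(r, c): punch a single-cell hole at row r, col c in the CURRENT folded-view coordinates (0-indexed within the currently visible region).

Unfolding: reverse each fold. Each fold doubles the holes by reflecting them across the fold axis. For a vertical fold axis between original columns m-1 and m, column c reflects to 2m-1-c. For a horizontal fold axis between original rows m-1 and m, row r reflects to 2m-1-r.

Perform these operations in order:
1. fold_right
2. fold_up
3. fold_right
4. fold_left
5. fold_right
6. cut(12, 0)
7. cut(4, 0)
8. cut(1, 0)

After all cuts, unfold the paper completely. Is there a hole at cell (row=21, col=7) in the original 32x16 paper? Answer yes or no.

Answer: no

Derivation:
Op 1 fold_right: fold axis v@8; visible region now rows[0,32) x cols[8,16) = 32x8
Op 2 fold_up: fold axis h@16; visible region now rows[0,16) x cols[8,16) = 16x8
Op 3 fold_right: fold axis v@12; visible region now rows[0,16) x cols[12,16) = 16x4
Op 4 fold_left: fold axis v@14; visible region now rows[0,16) x cols[12,14) = 16x2
Op 5 fold_right: fold axis v@13; visible region now rows[0,16) x cols[13,14) = 16x1
Op 6 cut(12, 0): punch at orig (12,13); cuts so far [(12, 13)]; region rows[0,16) x cols[13,14) = 16x1
Op 7 cut(4, 0): punch at orig (4,13); cuts so far [(4, 13), (12, 13)]; region rows[0,16) x cols[13,14) = 16x1
Op 8 cut(1, 0): punch at orig (1,13); cuts so far [(1, 13), (4, 13), (12, 13)]; region rows[0,16) x cols[13,14) = 16x1
Unfold 1 (reflect across v@13): 6 holes -> [(1, 12), (1, 13), (4, 12), (4, 13), (12, 12), (12, 13)]
Unfold 2 (reflect across v@14): 12 holes -> [(1, 12), (1, 13), (1, 14), (1, 15), (4, 12), (4, 13), (4, 14), (4, 15), (12, 12), (12, 13), (12, 14), (12, 15)]
Unfold 3 (reflect across v@12): 24 holes -> [(1, 8), (1, 9), (1, 10), (1, 11), (1, 12), (1, 13), (1, 14), (1, 15), (4, 8), (4, 9), (4, 10), (4, 11), (4, 12), (4, 13), (4, 14), (4, 15), (12, 8), (12, 9), (12, 10), (12, 11), (12, 12), (12, 13), (12, 14), (12, 15)]
Unfold 4 (reflect across h@16): 48 holes -> [(1, 8), (1, 9), (1, 10), (1, 11), (1, 12), (1, 13), (1, 14), (1, 15), (4, 8), (4, 9), (4, 10), (4, 11), (4, 12), (4, 13), (4, 14), (4, 15), (12, 8), (12, 9), (12, 10), (12, 11), (12, 12), (12, 13), (12, 14), (12, 15), (19, 8), (19, 9), (19, 10), (19, 11), (19, 12), (19, 13), (19, 14), (19, 15), (27, 8), (27, 9), (27, 10), (27, 11), (27, 12), (27, 13), (27, 14), (27, 15), (30, 8), (30, 9), (30, 10), (30, 11), (30, 12), (30, 13), (30, 14), (30, 15)]
Unfold 5 (reflect across v@8): 96 holes -> [(1, 0), (1, 1), (1, 2), (1, 3), (1, 4), (1, 5), (1, 6), (1, 7), (1, 8), (1, 9), (1, 10), (1, 11), (1, 12), (1, 13), (1, 14), (1, 15), (4, 0), (4, 1), (4, 2), (4, 3), (4, 4), (4, 5), (4, 6), (4, 7), (4, 8), (4, 9), (4, 10), (4, 11), (4, 12), (4, 13), (4, 14), (4, 15), (12, 0), (12, 1), (12, 2), (12, 3), (12, 4), (12, 5), (12, 6), (12, 7), (12, 8), (12, 9), (12, 10), (12, 11), (12, 12), (12, 13), (12, 14), (12, 15), (19, 0), (19, 1), (19, 2), (19, 3), (19, 4), (19, 5), (19, 6), (19, 7), (19, 8), (19, 9), (19, 10), (19, 11), (19, 12), (19, 13), (19, 14), (19, 15), (27, 0), (27, 1), (27, 2), (27, 3), (27, 4), (27, 5), (27, 6), (27, 7), (27, 8), (27, 9), (27, 10), (27, 11), (27, 12), (27, 13), (27, 14), (27, 15), (30, 0), (30, 1), (30, 2), (30, 3), (30, 4), (30, 5), (30, 6), (30, 7), (30, 8), (30, 9), (30, 10), (30, 11), (30, 12), (30, 13), (30, 14), (30, 15)]
Holes: [(1, 0), (1, 1), (1, 2), (1, 3), (1, 4), (1, 5), (1, 6), (1, 7), (1, 8), (1, 9), (1, 10), (1, 11), (1, 12), (1, 13), (1, 14), (1, 15), (4, 0), (4, 1), (4, 2), (4, 3), (4, 4), (4, 5), (4, 6), (4, 7), (4, 8), (4, 9), (4, 10), (4, 11), (4, 12), (4, 13), (4, 14), (4, 15), (12, 0), (12, 1), (12, 2), (12, 3), (12, 4), (12, 5), (12, 6), (12, 7), (12, 8), (12, 9), (12, 10), (12, 11), (12, 12), (12, 13), (12, 14), (12, 15), (19, 0), (19, 1), (19, 2), (19, 3), (19, 4), (19, 5), (19, 6), (19, 7), (19, 8), (19, 9), (19, 10), (19, 11), (19, 12), (19, 13), (19, 14), (19, 15), (27, 0), (27, 1), (27, 2), (27, 3), (27, 4), (27, 5), (27, 6), (27, 7), (27, 8), (27, 9), (27, 10), (27, 11), (27, 12), (27, 13), (27, 14), (27, 15), (30, 0), (30, 1), (30, 2), (30, 3), (30, 4), (30, 5), (30, 6), (30, 7), (30, 8), (30, 9), (30, 10), (30, 11), (30, 12), (30, 13), (30, 14), (30, 15)]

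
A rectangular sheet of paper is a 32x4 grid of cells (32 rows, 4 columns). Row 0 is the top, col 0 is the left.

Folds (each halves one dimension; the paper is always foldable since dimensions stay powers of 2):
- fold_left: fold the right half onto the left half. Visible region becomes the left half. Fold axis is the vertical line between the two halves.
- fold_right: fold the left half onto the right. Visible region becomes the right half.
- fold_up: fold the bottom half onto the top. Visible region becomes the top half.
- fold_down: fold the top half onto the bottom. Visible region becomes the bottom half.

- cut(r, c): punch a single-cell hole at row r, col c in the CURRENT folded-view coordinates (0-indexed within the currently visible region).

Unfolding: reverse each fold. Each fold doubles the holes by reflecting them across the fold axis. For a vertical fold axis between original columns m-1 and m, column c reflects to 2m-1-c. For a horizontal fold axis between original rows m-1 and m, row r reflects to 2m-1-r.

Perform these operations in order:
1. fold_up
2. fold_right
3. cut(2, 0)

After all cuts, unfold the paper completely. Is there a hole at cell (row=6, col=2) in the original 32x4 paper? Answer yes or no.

Op 1 fold_up: fold axis h@16; visible region now rows[0,16) x cols[0,4) = 16x4
Op 2 fold_right: fold axis v@2; visible region now rows[0,16) x cols[2,4) = 16x2
Op 3 cut(2, 0): punch at orig (2,2); cuts so far [(2, 2)]; region rows[0,16) x cols[2,4) = 16x2
Unfold 1 (reflect across v@2): 2 holes -> [(2, 1), (2, 2)]
Unfold 2 (reflect across h@16): 4 holes -> [(2, 1), (2, 2), (29, 1), (29, 2)]
Holes: [(2, 1), (2, 2), (29, 1), (29, 2)]

Answer: no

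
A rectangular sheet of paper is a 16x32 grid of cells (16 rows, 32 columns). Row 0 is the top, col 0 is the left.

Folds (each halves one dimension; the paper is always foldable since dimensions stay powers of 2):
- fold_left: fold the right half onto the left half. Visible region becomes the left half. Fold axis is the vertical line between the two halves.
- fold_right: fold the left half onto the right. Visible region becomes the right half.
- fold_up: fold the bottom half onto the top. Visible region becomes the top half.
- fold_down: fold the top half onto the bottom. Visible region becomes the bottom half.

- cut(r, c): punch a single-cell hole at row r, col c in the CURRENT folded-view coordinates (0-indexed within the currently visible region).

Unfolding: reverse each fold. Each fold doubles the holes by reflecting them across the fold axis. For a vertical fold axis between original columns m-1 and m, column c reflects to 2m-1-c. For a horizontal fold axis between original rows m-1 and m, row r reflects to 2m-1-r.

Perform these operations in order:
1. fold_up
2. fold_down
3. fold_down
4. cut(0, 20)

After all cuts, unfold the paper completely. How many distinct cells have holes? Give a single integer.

Op 1 fold_up: fold axis h@8; visible region now rows[0,8) x cols[0,32) = 8x32
Op 2 fold_down: fold axis h@4; visible region now rows[4,8) x cols[0,32) = 4x32
Op 3 fold_down: fold axis h@6; visible region now rows[6,8) x cols[0,32) = 2x32
Op 4 cut(0, 20): punch at orig (6,20); cuts so far [(6, 20)]; region rows[6,8) x cols[0,32) = 2x32
Unfold 1 (reflect across h@6): 2 holes -> [(5, 20), (6, 20)]
Unfold 2 (reflect across h@4): 4 holes -> [(1, 20), (2, 20), (5, 20), (6, 20)]
Unfold 3 (reflect across h@8): 8 holes -> [(1, 20), (2, 20), (5, 20), (6, 20), (9, 20), (10, 20), (13, 20), (14, 20)]

Answer: 8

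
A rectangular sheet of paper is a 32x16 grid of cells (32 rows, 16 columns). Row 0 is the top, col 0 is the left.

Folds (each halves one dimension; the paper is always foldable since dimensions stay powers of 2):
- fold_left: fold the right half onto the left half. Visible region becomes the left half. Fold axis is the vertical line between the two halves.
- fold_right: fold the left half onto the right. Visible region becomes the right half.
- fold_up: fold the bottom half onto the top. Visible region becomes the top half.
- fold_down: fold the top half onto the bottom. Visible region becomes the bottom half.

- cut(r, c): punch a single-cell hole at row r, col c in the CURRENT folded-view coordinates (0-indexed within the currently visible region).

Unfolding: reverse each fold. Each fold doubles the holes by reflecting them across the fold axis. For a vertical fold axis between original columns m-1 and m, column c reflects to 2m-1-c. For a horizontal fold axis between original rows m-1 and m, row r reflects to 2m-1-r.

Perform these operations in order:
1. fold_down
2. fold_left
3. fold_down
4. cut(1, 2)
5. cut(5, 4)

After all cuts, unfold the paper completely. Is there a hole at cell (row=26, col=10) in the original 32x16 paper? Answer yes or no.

Answer: no

Derivation:
Op 1 fold_down: fold axis h@16; visible region now rows[16,32) x cols[0,16) = 16x16
Op 2 fold_left: fold axis v@8; visible region now rows[16,32) x cols[0,8) = 16x8
Op 3 fold_down: fold axis h@24; visible region now rows[24,32) x cols[0,8) = 8x8
Op 4 cut(1, 2): punch at orig (25,2); cuts so far [(25, 2)]; region rows[24,32) x cols[0,8) = 8x8
Op 5 cut(5, 4): punch at orig (29,4); cuts so far [(25, 2), (29, 4)]; region rows[24,32) x cols[0,8) = 8x8
Unfold 1 (reflect across h@24): 4 holes -> [(18, 4), (22, 2), (25, 2), (29, 4)]
Unfold 2 (reflect across v@8): 8 holes -> [(18, 4), (18, 11), (22, 2), (22, 13), (25, 2), (25, 13), (29, 4), (29, 11)]
Unfold 3 (reflect across h@16): 16 holes -> [(2, 4), (2, 11), (6, 2), (6, 13), (9, 2), (9, 13), (13, 4), (13, 11), (18, 4), (18, 11), (22, 2), (22, 13), (25, 2), (25, 13), (29, 4), (29, 11)]
Holes: [(2, 4), (2, 11), (6, 2), (6, 13), (9, 2), (9, 13), (13, 4), (13, 11), (18, 4), (18, 11), (22, 2), (22, 13), (25, 2), (25, 13), (29, 4), (29, 11)]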